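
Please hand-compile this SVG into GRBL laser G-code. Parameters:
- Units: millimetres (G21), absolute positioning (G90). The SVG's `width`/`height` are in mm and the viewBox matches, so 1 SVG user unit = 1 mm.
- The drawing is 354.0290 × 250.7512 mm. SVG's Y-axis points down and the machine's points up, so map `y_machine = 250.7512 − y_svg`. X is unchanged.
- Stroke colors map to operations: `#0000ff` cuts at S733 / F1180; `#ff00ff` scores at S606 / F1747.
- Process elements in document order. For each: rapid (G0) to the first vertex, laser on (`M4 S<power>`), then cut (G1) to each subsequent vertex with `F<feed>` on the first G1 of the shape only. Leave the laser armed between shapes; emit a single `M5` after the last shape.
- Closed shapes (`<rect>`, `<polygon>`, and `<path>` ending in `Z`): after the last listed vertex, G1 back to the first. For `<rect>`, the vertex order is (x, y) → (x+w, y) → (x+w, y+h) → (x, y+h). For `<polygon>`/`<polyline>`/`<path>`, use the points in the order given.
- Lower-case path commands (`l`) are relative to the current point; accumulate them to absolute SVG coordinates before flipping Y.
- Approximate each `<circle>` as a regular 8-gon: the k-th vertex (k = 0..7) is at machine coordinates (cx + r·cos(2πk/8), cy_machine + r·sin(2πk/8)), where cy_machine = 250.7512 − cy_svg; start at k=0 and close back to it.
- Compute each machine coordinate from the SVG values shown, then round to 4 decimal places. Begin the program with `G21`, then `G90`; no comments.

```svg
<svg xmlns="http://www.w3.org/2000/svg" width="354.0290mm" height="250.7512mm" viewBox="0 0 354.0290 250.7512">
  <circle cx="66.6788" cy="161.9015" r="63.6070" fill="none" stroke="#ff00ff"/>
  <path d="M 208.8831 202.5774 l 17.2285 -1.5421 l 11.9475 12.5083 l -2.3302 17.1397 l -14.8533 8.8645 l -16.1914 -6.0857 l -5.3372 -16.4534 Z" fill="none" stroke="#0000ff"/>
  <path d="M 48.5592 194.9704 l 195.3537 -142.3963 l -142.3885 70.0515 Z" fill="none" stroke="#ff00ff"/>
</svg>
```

G21
G90
G0 X130.2858 Y88.8497
M4 S606
G1 X111.6557 Y133.8266 F1747
G1 X66.6788 Y152.4567
G1 X21.7019 Y133.8266
G1 X3.0718 Y88.8497
G1 X21.7019 Y43.8728
G1 X66.6788 Y25.2427
G1 X111.6557 Y43.8728
G1 X130.2858 Y88.8497
G0 X208.8831 Y48.1738
M4 S733
G1 X226.1116 Y49.7159 F1180
G1 X238.0591 Y37.2076
G1 X235.7289 Y20.0679
G1 X220.8756 Y11.2034
G1 X204.6842 Y17.2891
G1 X199.3470 Y33.7425
G1 X208.8831 Y48.1738
G0 X48.5592 Y55.7808
M4 S606
G1 X243.9129 Y198.1771 F1747
G1 X101.5244 Y128.1256
G1 X48.5592 Y55.7808
M5

viewBox `0 0 354.0290 250.7512` with mm width/height → 1 unit = 1 mm. Flip: y_m = 250.7512 − y_svg.

**Shape 1** — `<circle>` circle, stroke `#ff00ff` → score (S606, F1747). Machine vertices: (130.2858,88.8497) → (111.6557,133.8266) → (66.6788,152.4567) → (21.7019,133.8266) → (3.0718,88.8497) → (21.7019,43.8728) → (66.6788,25.2427) → (111.6557,43.8728) → (130.2858,88.8497). Closed: final G1 returns to the first vertex.

**Shape 2** — `<path>` regular polygon, stroke `#0000ff` → cut (S733, F1180). Machine vertices: (208.8831,48.1738) → (226.1116,49.7159) → (238.0591,37.2076) → (235.7289,20.0679) → (220.8756,11.2034) → (204.6842,17.2891) → (199.3470,33.7425) → (208.8831,48.1738). Closed: final G1 returns to the first vertex.

**Shape 3** — `<path>` closed polygon, stroke `#ff00ff` → score (S606, F1747). Machine vertices: (48.5592,55.7808) → (243.9129,198.1771) → (101.5244,128.1256) → (48.5592,55.7808). Closed: final G1 returns to the first vertex.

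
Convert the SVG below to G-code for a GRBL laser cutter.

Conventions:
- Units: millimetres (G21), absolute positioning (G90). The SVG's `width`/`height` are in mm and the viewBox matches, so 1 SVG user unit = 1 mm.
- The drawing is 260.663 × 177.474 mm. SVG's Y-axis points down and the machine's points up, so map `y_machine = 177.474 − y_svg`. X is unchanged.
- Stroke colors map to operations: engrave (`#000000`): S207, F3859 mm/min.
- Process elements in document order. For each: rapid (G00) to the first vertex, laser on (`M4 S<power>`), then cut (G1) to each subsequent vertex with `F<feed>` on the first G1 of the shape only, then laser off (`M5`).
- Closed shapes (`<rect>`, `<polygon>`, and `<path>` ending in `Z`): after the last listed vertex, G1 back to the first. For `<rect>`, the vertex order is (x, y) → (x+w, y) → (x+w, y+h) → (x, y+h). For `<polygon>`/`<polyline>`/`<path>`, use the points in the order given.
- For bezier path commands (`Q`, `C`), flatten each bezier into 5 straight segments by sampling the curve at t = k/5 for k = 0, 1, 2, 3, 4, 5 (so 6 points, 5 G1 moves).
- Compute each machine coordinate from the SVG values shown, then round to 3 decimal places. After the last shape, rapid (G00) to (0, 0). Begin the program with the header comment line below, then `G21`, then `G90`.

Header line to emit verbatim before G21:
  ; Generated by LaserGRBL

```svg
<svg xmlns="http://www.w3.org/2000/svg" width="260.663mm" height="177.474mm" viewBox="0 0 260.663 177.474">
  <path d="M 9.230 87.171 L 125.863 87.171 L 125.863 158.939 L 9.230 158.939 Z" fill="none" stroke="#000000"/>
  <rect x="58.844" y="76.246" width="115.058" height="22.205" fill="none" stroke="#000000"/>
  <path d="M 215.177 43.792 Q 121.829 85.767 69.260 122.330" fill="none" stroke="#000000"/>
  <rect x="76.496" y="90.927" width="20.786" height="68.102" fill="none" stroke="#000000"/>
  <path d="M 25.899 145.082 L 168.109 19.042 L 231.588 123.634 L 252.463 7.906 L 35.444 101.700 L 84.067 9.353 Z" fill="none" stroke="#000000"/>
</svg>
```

; Generated by LaserGRBL
G21
G90
G00 X9.230 Y90.303
M4 S207
G1 X125.863 Y90.303 F3859
G1 X125.863 Y18.535
G1 X9.230 Y18.535
G1 X9.230 Y90.303
M5
G00 X58.844 Y101.228
M4 S207
G1 X173.902 Y101.228 F3859
G1 X173.902 Y79.023
G1 X58.844 Y79.023
G1 X58.844 Y101.228
M5
G00 X215.177 Y133.682
M4 S207
G1 X179.469 Y117.108 F3859
G1 X147.023 Y100.968
G1 X117.840 Y85.260
G1 X91.919 Y69.986
G1 X69.260 Y55.144
M5
G00 X76.496 Y86.547
M4 S207
G1 X97.282 Y86.547 F3859
G1 X97.282 Y18.445
G1 X76.496 Y18.445
G1 X76.496 Y86.547
M5
G00 X25.899 Y32.392
M4 S207
G1 X168.109 Y158.432 F3859
G1 X231.588 Y53.840
G1 X252.463 Y169.568
G1 X35.444 Y75.774
G1 X84.067 Y168.121
G1 X25.899 Y32.392
M5
G00 X0.000 Y0.000

1 u = 1 mm; y_m = 177.474 − y.

[1] `<path>` rectangle, #000000→engrave S207 F3859: (9.230,90.303) → (125.863,90.303) → (125.863,18.535) → (9.230,18.535) → (9.230,90.303) (closed)

[2] `<rect>` rectangle, #000000→engrave S207 F3859: (58.844,101.228) → (173.902,101.228) → (173.902,79.023) → (58.844,79.023) → (58.844,101.228) (closed)

[3] `<path>` quadratic bezier, #000000→engrave S207 F3859: (215.177,133.682) → (179.469,117.108) → (147.023,100.968) → (117.840,85.260) → (91.919,69.986) → (69.260,55.144)

[4] `<rect>` rectangle, #000000→engrave S207 F3859: (76.496,86.547) → (97.282,86.547) → (97.282,18.445) → (76.496,18.445) → (76.496,86.547) (closed)

[5] `<path>` closed polygon, #000000→engrave S207 F3859: (25.899,32.392) → (168.109,158.432) → (231.588,53.840) → (252.463,169.568) → (35.444,75.774) → (84.067,168.121) → (25.899,32.392) (closed)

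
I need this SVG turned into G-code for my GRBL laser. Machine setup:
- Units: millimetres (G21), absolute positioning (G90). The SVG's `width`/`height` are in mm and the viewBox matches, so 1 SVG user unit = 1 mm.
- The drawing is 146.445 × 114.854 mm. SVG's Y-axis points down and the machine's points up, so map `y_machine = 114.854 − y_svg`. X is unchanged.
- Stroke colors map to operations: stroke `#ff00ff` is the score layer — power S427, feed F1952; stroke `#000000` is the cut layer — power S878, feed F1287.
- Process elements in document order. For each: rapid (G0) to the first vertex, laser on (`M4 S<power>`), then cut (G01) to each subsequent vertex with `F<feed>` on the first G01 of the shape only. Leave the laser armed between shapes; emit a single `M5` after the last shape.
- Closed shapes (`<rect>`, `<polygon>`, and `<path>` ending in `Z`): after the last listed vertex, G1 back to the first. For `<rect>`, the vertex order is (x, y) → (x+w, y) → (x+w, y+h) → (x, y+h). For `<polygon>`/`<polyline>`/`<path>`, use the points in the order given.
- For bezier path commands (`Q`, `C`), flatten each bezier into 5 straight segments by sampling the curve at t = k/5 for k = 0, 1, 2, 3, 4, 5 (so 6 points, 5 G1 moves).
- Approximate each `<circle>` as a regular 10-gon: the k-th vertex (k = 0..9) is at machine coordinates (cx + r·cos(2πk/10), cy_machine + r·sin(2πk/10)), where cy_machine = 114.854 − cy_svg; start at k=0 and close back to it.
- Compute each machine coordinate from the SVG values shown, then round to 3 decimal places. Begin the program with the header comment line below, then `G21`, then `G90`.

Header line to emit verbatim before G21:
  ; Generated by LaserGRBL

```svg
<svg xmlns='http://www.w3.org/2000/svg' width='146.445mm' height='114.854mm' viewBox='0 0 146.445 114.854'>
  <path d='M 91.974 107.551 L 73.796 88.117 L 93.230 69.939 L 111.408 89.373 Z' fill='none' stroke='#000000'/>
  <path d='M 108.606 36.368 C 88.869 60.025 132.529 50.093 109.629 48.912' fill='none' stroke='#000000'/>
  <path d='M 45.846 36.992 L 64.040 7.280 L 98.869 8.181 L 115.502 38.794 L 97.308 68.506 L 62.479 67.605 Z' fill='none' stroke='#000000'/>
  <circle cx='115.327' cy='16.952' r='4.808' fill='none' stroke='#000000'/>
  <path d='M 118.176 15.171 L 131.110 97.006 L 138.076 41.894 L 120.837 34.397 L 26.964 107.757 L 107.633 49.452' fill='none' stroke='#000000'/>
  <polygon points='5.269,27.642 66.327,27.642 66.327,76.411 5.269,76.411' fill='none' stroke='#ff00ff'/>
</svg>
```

; Generated by LaserGRBL
G21
G90
G0 X91.974 Y7.303
M4 S878
G01 X73.796 Y26.737 F1287
G01 X93.230 Y44.915
G01 X111.408 Y25.481
G01 X91.974 Y7.303
G0 X108.606 Y78.486
M4 S878
G01 X103.332 Y67.984 F1287
G01 X107.035 Y63.511
G01 X113.477 Y63.034
G01 X116.421 Y64.522
G01 X109.629 Y65.942
G0 X45.846 Y77.862
M4 S878
G01 X64.040 Y107.574 F1287
G01 X98.869 Y106.673
G01 X115.502 Y76.060
G01 X97.308 Y46.348
G01 X62.479 Y47.249
G01 X45.846 Y77.862
G0 X120.135 Y97.902
M4 S878
G01 X119.217 Y100.728 F1287
G01 X116.813 Y102.475
G01 X113.841 Y102.475
G01 X111.437 Y100.728
G01 X110.519 Y97.902
G01 X111.437 Y95.076
G01 X113.841 Y93.329
G01 X116.813 Y93.329
G01 X119.217 Y95.076
G01 X120.135 Y97.902
G0 X118.176 Y99.683
M4 S878
G01 X131.110 Y17.848 F1287
G01 X138.076 Y72.960
G01 X120.837 Y80.457
G01 X26.964 Y7.097
G01 X107.633 Y65.402
G0 X5.269 Y87.212
M4 S427
G01 X66.327 Y87.212 F1952
G01 X66.327 Y38.443
G01 X5.269 Y38.443
G01 X5.269 Y87.212
M5

viewBox `0 0 146.445 114.854` with mm width/height → 1 unit = 1 mm. Flip: y_m = 114.854 − y_svg.

**Shape 1** — `<path>` regular polygon, stroke `#000000` → cut (S878, F1287). Machine vertices: (91.974,7.303) → (73.796,26.737) → (93.230,44.915) → (111.408,25.481) → (91.974,7.303). Closed: final G1 returns to the first vertex.

**Shape 2** — `<path>` cubic bezier, stroke `#000000` → cut (S878, F1287). Control points (SVG): P0=(108.606,36.368), P1=(88.869,60.025), P2=(132.529,50.093), P3=(109.629,48.912); sampled at t=k/5. Machine vertices: (108.606,78.486) → (103.332,67.984) → (107.035,63.511) → (113.477,63.034) → (116.421,64.522) → (109.629,65.942). Open path.

**Shape 3** — `<path>` regular polygon, stroke `#000000` → cut (S878, F1287). Machine vertices: (45.846,77.862) → (64.040,107.574) → (98.869,106.673) → (115.502,76.060) → (97.308,46.348) → (62.479,47.249) → (45.846,77.862). Closed: final G1 returns to the first vertex.

**Shape 4** — `<circle>` circle, stroke `#000000` → cut (S878, F1287). Machine vertices: (120.135,97.902) → (119.217,100.728) → (116.813,102.475) → (113.841,102.475) → (111.437,100.728) → (110.519,97.902) → (111.437,95.076) → (113.841,93.329) → (116.813,93.329) → (119.217,95.076) → (120.135,97.902). Closed: final G1 returns to the first vertex.

**Shape 5** — `<path>` open polyline, stroke `#000000` → cut (S878, F1287). Machine vertices: (118.176,99.683) → (131.110,17.848) → (138.076,72.960) → (120.837,80.457) → (26.964,7.097) → (107.633,65.402). Open path.

**Shape 6** — `<polygon>` rectangle, stroke `#ff00ff` → score (S427, F1952). Machine vertices: (5.269,87.212) → (66.327,87.212) → (66.327,38.443) → (5.269,38.443) → (5.269,87.212). Closed: final G1 returns to the first vertex.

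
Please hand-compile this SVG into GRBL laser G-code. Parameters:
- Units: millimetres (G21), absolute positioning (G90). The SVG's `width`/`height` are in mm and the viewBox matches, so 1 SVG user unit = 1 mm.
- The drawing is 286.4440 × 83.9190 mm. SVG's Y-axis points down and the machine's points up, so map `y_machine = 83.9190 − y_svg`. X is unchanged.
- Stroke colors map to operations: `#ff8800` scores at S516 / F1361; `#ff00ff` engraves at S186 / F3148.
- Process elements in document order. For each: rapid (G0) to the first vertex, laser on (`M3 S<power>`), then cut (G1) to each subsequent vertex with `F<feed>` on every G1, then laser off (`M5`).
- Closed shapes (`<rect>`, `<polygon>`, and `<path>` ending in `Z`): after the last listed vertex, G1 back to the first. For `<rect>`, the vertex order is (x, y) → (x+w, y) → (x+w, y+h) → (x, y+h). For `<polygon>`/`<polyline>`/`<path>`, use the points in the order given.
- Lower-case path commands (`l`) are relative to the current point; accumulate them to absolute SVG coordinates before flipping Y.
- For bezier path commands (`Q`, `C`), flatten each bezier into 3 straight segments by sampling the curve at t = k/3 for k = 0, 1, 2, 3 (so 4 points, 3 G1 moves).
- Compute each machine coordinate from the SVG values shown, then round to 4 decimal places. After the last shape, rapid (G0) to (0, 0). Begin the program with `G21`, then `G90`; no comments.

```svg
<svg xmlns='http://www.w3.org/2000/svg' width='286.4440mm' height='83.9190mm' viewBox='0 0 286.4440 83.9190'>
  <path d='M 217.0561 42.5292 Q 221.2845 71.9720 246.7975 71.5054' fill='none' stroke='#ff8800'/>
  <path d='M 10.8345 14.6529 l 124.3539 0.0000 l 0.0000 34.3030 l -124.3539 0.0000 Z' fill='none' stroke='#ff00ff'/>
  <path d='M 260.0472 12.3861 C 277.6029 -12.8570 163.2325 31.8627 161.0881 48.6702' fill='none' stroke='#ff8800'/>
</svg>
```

Since the viewBox matches the mm dimensions, user units are millimetres directly. The only transform is the Y-flip y_m = 83.9190 − y_svg.

Shape 1 is a quadratic bezier drawn with `<path>`. Its stroke #ff8800 means score at S516, F1361. After flipping Y the toolpath is (217.0561,41.3898) → (222.2400,25.0845) → (232.1538,15.4258) → (246.7975,12.4136).

Shape 2 is a rectangle drawn with `<path>`. Its stroke #ff00ff means engrave at S186, F3148. After flipping Y the toolpath is (10.8345,69.2661) → (135.1884,69.2661) → (135.1884,34.9631) → (10.8345,34.9631) → (10.8345,69.2661), returning to the start.

Shape 3 is a cubic bezier drawn with `<path>`. Its stroke #ff8800 means score at S516, F1361. After flipping Y the toolpath is (260.0472,71.5329) → (242.6702,77.0801) → (191.5985,57.7354) → (161.0881,35.2488).

G21
G90
G0 X217.0561 Y41.3898
M3 S516
G1 X222.2400 Y25.0845 F1361
G1 X232.1538 Y15.4258 F1361
G1 X246.7975 Y12.4136 F1361
M5
G0 X10.8345 Y69.2661
M3 S186
G1 X135.1884 Y69.2661 F3148
G1 X135.1884 Y34.9631 F3148
G1 X10.8345 Y34.9631 F3148
G1 X10.8345 Y69.2661 F3148
M5
G0 X260.0472 Y71.5329
M3 S516
G1 X242.6702 Y77.0801 F1361
G1 X191.5985 Y57.7354 F1361
G1 X161.0881 Y35.2488 F1361
M5
G0 X0.0000 Y0.0000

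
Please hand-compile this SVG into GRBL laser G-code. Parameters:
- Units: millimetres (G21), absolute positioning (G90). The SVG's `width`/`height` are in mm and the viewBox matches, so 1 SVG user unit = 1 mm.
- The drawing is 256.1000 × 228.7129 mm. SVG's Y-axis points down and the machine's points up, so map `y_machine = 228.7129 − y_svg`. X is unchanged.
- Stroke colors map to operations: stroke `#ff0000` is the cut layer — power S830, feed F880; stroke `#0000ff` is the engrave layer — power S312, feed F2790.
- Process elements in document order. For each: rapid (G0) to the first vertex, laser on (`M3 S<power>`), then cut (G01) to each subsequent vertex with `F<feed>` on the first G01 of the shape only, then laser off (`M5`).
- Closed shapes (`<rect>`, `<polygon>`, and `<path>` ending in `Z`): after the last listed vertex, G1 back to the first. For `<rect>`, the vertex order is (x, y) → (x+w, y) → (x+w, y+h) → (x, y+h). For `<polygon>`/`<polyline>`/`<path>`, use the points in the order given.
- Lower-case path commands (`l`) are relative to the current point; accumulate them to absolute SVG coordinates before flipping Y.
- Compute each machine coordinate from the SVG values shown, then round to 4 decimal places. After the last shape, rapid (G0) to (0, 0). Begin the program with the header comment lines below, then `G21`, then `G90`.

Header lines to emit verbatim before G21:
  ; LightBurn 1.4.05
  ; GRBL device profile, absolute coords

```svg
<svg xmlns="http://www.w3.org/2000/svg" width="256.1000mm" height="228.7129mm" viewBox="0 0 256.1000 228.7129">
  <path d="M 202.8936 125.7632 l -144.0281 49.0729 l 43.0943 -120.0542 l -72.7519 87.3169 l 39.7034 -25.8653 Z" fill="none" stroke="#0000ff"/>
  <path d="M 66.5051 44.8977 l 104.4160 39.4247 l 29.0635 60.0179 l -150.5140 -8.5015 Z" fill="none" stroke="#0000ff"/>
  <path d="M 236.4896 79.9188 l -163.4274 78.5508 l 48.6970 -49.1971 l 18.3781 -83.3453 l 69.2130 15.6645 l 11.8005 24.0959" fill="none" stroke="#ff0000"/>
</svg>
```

; LightBurn 1.4.05
; GRBL device profile, absolute coords
G21
G90
G0 X202.8936 Y102.9497
M3 S312
G01 X58.8655 Y53.8768 F2790
G01 X101.9598 Y173.9310
G01 X29.2079 Y86.6141
G01 X68.9113 Y112.4794
G01 X202.8936 Y102.9497
M5
G0 X66.5051 Y183.8152
M3 S312
G01 X170.9211 Y144.3905 F2790
G01 X199.9846 Y84.3726
G01 X49.4706 Y92.8741
G01 X66.5051 Y183.8152
M5
G0 X236.4896 Y148.7941
M3 S830
G01 X73.0622 Y70.2433 F880
G01 X121.7592 Y119.4404
G01 X140.1373 Y202.7857
G01 X209.3503 Y187.1212
G01 X221.1508 Y163.0253
M5
G0 X0.0000 Y0.0000

1 u = 1 mm; y_m = 228.7129 − y.

[1] `<path>` closed polygon, #0000ff→engrave S312 F2790: (202.8936,102.9497) → (58.8655,53.8768) → (101.9598,173.9310) → (29.2079,86.6141) → (68.9113,112.4794) → (202.8936,102.9497) (closed)

[2] `<path>` closed polygon, #0000ff→engrave S312 F2790: (66.5051,183.8152) → (170.9211,144.3905) → (199.9846,84.3726) → (49.4706,92.8741) → (66.5051,183.8152) (closed)

[3] `<path>` open polyline, #ff0000→cut S830 F880: (236.4896,148.7941) → (73.0622,70.2433) → (121.7592,119.4404) → (140.1373,202.7857) → (209.3503,187.1212) → (221.1508,163.0253)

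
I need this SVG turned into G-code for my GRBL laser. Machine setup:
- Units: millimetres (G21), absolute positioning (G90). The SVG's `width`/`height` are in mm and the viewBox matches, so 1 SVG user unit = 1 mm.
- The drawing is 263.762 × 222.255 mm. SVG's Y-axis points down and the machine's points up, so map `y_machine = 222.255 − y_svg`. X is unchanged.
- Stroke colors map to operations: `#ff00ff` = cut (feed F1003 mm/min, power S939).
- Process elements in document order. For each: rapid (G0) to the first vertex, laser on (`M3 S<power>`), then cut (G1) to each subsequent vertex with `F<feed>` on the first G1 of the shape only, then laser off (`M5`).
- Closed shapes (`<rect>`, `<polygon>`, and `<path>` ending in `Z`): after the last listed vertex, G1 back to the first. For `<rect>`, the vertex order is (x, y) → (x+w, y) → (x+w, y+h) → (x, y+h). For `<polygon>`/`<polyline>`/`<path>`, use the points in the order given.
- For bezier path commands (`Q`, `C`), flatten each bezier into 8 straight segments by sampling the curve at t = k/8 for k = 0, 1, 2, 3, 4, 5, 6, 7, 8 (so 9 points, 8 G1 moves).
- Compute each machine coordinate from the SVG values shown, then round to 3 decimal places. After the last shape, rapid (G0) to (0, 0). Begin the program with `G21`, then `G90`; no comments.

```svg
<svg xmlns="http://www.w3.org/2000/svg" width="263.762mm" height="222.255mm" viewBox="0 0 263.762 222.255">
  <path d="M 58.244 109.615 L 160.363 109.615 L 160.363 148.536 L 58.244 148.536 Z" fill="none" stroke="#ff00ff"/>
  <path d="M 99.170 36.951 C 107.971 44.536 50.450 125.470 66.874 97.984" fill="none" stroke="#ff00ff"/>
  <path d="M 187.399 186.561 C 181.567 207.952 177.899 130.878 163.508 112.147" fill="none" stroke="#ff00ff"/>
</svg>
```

viewBox `0 0 263.762 222.255` with mm width/height → 1 unit = 1 mm. Flip: y_m = 222.255 − y_svg.

**Shape 1** — `<path>` rectangle, stroke `#ff00ff` → cut (S939, F1003). Machine vertices: (58.244,112.640) → (160.363,112.640) → (160.363,73.719) → (58.244,73.719) → (58.244,112.640). Closed: final G1 returns to the first vertex.

**Shape 2** — `<path>` cubic bezier, stroke `#ff00ff` → cut (S939, F1003). Control points (SVG): P0=(99.170,36.951), P1=(107.971,44.536), P2=(50.450,125.470), P3=(66.874,97.984); sampled at t=k/8. Machine vertices: (99.170,185.304) → (99.635,179.376) → (95.527,168.702) → (88.488,155.412) → (80.163,141.636) → (72.196,129.503) → (66.229,121.145) → (63.907,118.691) → (66.874,124.271). Open path.

**Shape 3** — `<path>` cubic bezier, stroke `#ff00ff` → cut (S939, F1003). Control points (SVG): P0=(187.399,186.561), P1=(181.567,207.952), P2=(177.899,130.878), P3=(163.508,112.147); sampled at t=k/8. Machine vertices: (187.399,35.694) → (185.288,31.982) → (183.229,35.663) → (181.071,44.900) → (178.663,57.855) → (175.854,72.691) → (172.492,87.571) → (168.427,100.655) → (163.508,110.108). Open path.

G21
G90
G0 X58.244 Y112.640
M3 S939
G1 X160.363 Y112.640 F1003
G1 X160.363 Y73.719
G1 X58.244 Y73.719
G1 X58.244 Y112.640
M5
G0 X99.170 Y185.304
M3 S939
G1 X99.635 Y179.376 F1003
G1 X95.527 Y168.702
G1 X88.488 Y155.412
G1 X80.163 Y141.636
G1 X72.196 Y129.503
G1 X66.229 Y121.145
G1 X63.907 Y118.691
G1 X66.874 Y124.271
M5
G0 X187.399 Y35.694
M3 S939
G1 X185.288 Y31.982 F1003
G1 X183.229 Y35.663
G1 X181.071 Y44.900
G1 X178.663 Y57.855
G1 X175.854 Y72.691
G1 X172.492 Y87.571
G1 X168.427 Y100.655
G1 X163.508 Y110.108
M5
G0 X0.000 Y0.000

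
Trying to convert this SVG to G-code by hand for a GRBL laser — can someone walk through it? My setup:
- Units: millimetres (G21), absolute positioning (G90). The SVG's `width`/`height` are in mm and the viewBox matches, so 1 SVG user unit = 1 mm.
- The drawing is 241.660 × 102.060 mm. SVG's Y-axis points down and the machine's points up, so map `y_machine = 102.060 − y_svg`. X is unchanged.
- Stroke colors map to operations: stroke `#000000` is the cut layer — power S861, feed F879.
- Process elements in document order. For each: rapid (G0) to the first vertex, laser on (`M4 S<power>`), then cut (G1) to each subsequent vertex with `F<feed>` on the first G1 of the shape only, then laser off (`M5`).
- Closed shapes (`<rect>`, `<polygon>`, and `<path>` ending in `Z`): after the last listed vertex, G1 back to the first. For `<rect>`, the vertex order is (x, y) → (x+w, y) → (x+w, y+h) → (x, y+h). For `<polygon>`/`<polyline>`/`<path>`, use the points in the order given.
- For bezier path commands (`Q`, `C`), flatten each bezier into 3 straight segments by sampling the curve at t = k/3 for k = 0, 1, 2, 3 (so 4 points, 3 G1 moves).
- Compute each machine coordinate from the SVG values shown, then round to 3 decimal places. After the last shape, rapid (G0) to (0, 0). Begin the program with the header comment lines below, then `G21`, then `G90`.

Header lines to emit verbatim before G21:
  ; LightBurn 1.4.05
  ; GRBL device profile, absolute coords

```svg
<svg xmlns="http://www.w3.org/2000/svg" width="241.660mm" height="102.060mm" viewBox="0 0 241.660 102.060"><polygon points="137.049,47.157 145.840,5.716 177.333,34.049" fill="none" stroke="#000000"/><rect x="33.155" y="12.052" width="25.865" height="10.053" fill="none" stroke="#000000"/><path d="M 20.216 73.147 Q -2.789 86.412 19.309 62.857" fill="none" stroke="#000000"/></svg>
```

; LightBurn 1.4.05
; GRBL device profile, absolute coords
G21
G90
G0 X137.049 Y54.903
M4 S861
G1 X145.840 Y96.344 F879
G1 X177.333 Y68.011
G1 X137.049 Y54.903
M5
G0 X33.155 Y90.008
M4 S861
G1 X59.020 Y90.008 F879
G1 X59.020 Y79.955
G1 X33.155 Y79.955
G1 X33.155 Y90.008
M5
G0 X20.216 Y28.913
M4 S861
G1 X9.891 Y24.161 F879
G1 X9.588 Y27.591
G1 X19.309 Y39.203
M5
G0 X0.000 Y0.000

1 u = 1 mm; y_m = 102.060 − y.

[1] `<polygon>` regular polygon, #000000→cut S861 F879: (137.049,54.903) → (145.840,96.344) → (177.333,68.011) → (137.049,54.903) (closed)

[2] `<rect>` rectangle, #000000→cut S861 F879: (33.155,90.008) → (59.020,90.008) → (59.020,79.955) → (33.155,79.955) → (33.155,90.008) (closed)

[3] `<path>` quadratic bezier, #000000→cut S861 F879: (20.216,28.913) → (9.891,24.161) → (9.588,27.591) → (19.309,39.203)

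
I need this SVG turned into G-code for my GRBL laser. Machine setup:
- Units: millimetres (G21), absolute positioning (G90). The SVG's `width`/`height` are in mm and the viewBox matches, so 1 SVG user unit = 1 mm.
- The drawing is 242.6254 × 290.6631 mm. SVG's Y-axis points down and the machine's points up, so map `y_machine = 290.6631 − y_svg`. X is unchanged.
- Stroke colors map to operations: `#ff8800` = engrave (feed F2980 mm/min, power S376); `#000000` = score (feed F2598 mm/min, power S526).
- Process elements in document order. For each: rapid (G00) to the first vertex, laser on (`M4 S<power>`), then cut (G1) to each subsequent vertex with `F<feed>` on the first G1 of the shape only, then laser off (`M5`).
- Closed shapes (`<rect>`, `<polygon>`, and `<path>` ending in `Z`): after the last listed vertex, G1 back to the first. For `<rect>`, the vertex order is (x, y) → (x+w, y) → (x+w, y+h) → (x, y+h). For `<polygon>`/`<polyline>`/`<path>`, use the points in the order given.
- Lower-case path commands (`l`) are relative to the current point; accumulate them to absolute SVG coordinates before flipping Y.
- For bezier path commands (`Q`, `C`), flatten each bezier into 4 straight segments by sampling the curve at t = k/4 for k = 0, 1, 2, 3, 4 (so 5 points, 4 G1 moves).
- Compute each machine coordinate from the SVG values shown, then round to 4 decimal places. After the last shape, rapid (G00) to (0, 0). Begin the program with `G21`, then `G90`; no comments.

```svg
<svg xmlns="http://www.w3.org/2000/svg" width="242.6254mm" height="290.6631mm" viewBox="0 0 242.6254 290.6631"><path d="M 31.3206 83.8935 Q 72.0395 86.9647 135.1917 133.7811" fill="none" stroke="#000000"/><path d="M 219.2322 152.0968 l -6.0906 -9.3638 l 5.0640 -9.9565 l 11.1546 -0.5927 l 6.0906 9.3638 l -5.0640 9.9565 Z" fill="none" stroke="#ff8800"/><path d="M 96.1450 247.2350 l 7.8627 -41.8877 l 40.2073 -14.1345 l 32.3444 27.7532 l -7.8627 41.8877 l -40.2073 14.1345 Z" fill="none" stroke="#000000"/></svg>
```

Since the viewBox matches the mm dimensions, user units are millimetres directly. The only transform is the Y-flip y_m = 290.6631 − y_svg.

Shape 1 is a quadratic bezier drawn with `<path>`. Its stroke #000000 means score at S526, F2598. After flipping Y the toolpath is (31.3206,206.7696) → (53.0821,202.4999) → (77.6478,192.7621) → (105.0177,177.5561) → (135.1917,156.8820).

Shape 2 is a regular polygon drawn with `<path>`. Its stroke #ff8800 means engrave at S376, F2980. After flipping Y the toolpath is (219.2322,138.5663) → (213.1416,147.9301) → (218.2056,157.8866) → (229.3602,158.4793) → (235.4508,149.1155) → (230.3868,139.1590) → (219.2322,138.5663), returning to the start.

Shape 3 is a regular polygon drawn with `<path>`. Its stroke #000000 means score at S526, F2598. After flipping Y the toolpath is (96.1450,43.4281) → (104.0077,85.3158) → (144.2150,99.4503) → (176.5594,71.6971) → (168.6967,29.8094) → (128.4894,15.6749) → (96.1450,43.4281), returning to the start.

G21
G90
G00 X31.3206 Y206.7696
M4 S526
G1 X53.0821 Y202.4999 F2598
G1 X77.6478 Y192.7621
G1 X105.0177 Y177.5561
G1 X135.1917 Y156.8820
M5
G00 X219.2322 Y138.5663
M4 S376
G1 X213.1416 Y147.9301 F2980
G1 X218.2056 Y157.8866
G1 X229.3602 Y158.4793
G1 X235.4508 Y149.1155
G1 X230.3868 Y139.1590
G1 X219.2322 Y138.5663
M5
G00 X96.1450 Y43.4281
M4 S526
G1 X104.0077 Y85.3158 F2598
G1 X144.2150 Y99.4503
G1 X176.5594 Y71.6971
G1 X168.6967 Y29.8094
G1 X128.4894 Y15.6749
G1 X96.1450 Y43.4281
M5
G00 X0.0000 Y0.0000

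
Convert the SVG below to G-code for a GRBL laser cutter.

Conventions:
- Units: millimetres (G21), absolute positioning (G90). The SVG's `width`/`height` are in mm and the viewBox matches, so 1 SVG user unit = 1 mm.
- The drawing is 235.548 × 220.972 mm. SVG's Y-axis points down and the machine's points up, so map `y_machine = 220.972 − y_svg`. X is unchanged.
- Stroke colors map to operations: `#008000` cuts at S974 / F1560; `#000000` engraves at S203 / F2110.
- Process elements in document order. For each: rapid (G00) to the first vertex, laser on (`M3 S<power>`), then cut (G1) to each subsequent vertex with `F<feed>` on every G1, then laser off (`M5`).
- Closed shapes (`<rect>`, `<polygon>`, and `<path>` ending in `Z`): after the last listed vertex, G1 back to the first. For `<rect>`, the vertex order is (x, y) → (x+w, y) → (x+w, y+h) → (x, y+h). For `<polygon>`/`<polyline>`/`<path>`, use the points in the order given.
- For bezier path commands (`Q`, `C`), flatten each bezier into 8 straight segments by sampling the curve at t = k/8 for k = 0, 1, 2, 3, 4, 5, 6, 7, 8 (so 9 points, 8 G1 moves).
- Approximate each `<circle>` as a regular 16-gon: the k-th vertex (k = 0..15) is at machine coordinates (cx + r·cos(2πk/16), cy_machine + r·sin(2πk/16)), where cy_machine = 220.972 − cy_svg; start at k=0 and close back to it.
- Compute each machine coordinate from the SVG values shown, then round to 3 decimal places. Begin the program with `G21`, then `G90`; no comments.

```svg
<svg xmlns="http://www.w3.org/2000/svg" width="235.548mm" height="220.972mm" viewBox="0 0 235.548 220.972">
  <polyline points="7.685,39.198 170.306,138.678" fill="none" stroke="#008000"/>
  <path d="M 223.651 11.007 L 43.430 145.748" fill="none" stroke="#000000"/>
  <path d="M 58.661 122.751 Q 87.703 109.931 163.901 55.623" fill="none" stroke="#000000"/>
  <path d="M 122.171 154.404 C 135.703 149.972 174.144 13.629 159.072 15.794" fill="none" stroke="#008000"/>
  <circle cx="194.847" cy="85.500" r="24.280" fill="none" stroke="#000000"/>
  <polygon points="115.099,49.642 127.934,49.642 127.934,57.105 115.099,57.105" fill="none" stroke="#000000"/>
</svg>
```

G21
G90
G00 X7.685 Y181.774
M3 S974
G1 X170.306 Y82.294 F1560
M5
G00 X223.651 Y209.965
M3 S203
G1 X43.430 Y75.224 F2110
M5
G00 X58.661 Y98.221
M3 S203
G1 X66.658 Y102.074 F2110
G1 X76.129 Y107.224 F2110
G1 X87.074 Y113.670 F2110
G1 X99.492 Y121.413 F2110
G1 X113.384 Y130.452 F2110
G1 X128.749 Y140.788 F2110
G1 X145.588 Y152.420 F2110
G1 X163.901 Y165.349 F2110
M5
G00 X122.171 Y66.568
M3 S974
G1 X128.260 Y73.885 F1560
G1 X135.765 Y90.400 F1560
G1 X143.767 Y112.944 F1560
G1 X151.348 Y138.347 F1560
G1 X157.588 Y163.441 F1560
G1 X161.568 Y185.057 F1560
G1 X162.369 Y200.025 F1560
G1 X159.072 Y205.178 F1560
M5
G00 X219.127 Y135.472
M3 S203
G1 X217.279 Y144.764 F2110
G1 X212.016 Y152.641 F2110
G1 X204.139 Y157.904 F2110
G1 X194.847 Y159.752 F2110
G1 X185.555 Y157.904 F2110
G1 X177.678 Y152.641 F2110
G1 X172.415 Y144.764 F2110
G1 X170.567 Y135.472 F2110
G1 X172.415 Y126.180 F2110
G1 X177.678 Y118.303 F2110
G1 X185.555 Y113.040 F2110
G1 X194.847 Y111.192 F2110
G1 X204.139 Y113.040 F2110
G1 X212.016 Y118.303 F2110
G1 X217.279 Y126.180 F2110
G1 X219.127 Y135.472 F2110
M5
G00 X115.099 Y171.330
M3 S203
G1 X127.934 Y171.330 F2110
G1 X127.934 Y163.867 F2110
G1 X115.099 Y163.867 F2110
G1 X115.099 Y171.330 F2110
M5

Since the viewBox matches the mm dimensions, user units are millimetres directly. The only transform is the Y-flip y_m = 220.972 − y_svg.

Shape 1 is a line segment drawn with `<polyline>`. Its stroke #008000 means cut at S974, F1560. After flipping Y the toolpath is (7.685,181.774) → (170.306,82.294).

Shape 2 is a line segment drawn with `<path>`. Its stroke #000000 means engrave at S203, F2110. After flipping Y the toolpath is (223.651,209.965) → (43.430,75.224).

Shape 3 is a quadratic bezier drawn with `<path>`. Its stroke #000000 means engrave at S203, F2110. After flipping Y the toolpath is (58.661,98.221) → (66.658,102.074) → (76.129,107.224) → (87.074,113.670) → (99.492,121.413) → (113.384,130.452) → (128.749,140.788) → (145.588,152.420) → (163.901,165.349).

Shape 4 is a cubic bezier drawn with `<path>`. Its stroke #008000 means cut at S974, F1560. After flipping Y the toolpath is (122.171,66.568) → (128.260,73.885) → (135.765,90.400) → (143.767,112.944) → (151.348,138.347) → (157.588,163.441) → (161.568,185.057) → (162.369,200.025) → (159.072,205.178).

Shape 5 is a circle drawn with `<circle>`. Its stroke #000000 means engrave at S203, F2110. After flipping Y the toolpath is (219.127,135.472) → (217.279,144.764) → (212.016,152.641) → (204.139,157.904) → (194.847,159.752) → (185.555,157.904) → (177.678,152.641) → (172.415,144.764) → (170.567,135.472) → (172.415,126.180) → (177.678,118.303) → (185.555,113.040) → (194.847,111.192) → (204.139,113.040) → (212.016,118.303) → (217.279,126.180) → (219.127,135.472), returning to the start.

Shape 6 is a rectangle drawn with `<polygon>`. Its stroke #000000 means engrave at S203, F2110. After flipping Y the toolpath is (115.099,171.330) → (127.934,171.330) → (127.934,163.867) → (115.099,163.867) → (115.099,171.330), returning to the start.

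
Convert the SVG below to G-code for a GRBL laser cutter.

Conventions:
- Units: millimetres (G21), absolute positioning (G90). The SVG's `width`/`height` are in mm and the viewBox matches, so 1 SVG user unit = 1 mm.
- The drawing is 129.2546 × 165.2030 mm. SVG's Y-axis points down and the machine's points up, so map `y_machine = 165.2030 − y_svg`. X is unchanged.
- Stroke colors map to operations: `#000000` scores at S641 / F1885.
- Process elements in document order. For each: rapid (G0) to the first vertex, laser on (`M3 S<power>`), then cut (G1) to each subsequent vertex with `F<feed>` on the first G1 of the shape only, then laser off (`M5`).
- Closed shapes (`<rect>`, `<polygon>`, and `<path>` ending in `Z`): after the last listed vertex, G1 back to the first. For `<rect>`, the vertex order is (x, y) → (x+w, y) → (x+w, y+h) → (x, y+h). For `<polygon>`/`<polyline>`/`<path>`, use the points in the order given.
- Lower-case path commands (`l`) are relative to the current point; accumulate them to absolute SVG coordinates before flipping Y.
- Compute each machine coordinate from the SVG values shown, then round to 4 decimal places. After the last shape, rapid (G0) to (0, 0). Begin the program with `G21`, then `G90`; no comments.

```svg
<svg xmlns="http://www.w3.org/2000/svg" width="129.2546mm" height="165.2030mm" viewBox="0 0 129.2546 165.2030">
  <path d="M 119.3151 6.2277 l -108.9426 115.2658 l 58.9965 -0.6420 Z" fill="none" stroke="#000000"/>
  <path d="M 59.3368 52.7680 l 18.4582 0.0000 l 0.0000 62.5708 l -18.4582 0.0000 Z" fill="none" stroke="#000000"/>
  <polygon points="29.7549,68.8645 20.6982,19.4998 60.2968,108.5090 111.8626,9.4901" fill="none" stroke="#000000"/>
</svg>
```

G21
G90
G0 X119.3151 Y158.9753
M3 S641
G1 X10.3725 Y43.7095 F1885
G1 X69.3690 Y44.3515
G1 X119.3151 Y158.9753
M5
G0 X59.3368 Y112.4350
M3 S641
G1 X77.7950 Y112.4350 F1885
G1 X77.7950 Y49.8642
G1 X59.3368 Y49.8642
G1 X59.3368 Y112.4350
M5
G0 X29.7549 Y96.3385
M3 S641
G1 X20.6982 Y145.7032 F1885
G1 X60.2968 Y56.6940
G1 X111.8626 Y155.7129
G1 X29.7549 Y96.3385
M5
G0 X0.0000 Y0.0000

1 u = 1 mm; y_m = 165.2030 − y.

[1] `<path>` closed polygon, #000000→score S641 F1885: (119.3151,158.9753) → (10.3725,43.7095) → (69.3690,44.3515) → (119.3151,158.9753) (closed)

[2] `<path>` rectangle, #000000→score S641 F1885: (59.3368,112.4350) → (77.7950,112.4350) → (77.7950,49.8642) → (59.3368,49.8642) → (59.3368,112.4350) (closed)

[3] `<polygon>` closed polygon, #000000→score S641 F1885: (29.7549,96.3385) → (20.6982,145.7032) → (60.2968,56.6940) → (111.8626,155.7129) → (29.7549,96.3385) (closed)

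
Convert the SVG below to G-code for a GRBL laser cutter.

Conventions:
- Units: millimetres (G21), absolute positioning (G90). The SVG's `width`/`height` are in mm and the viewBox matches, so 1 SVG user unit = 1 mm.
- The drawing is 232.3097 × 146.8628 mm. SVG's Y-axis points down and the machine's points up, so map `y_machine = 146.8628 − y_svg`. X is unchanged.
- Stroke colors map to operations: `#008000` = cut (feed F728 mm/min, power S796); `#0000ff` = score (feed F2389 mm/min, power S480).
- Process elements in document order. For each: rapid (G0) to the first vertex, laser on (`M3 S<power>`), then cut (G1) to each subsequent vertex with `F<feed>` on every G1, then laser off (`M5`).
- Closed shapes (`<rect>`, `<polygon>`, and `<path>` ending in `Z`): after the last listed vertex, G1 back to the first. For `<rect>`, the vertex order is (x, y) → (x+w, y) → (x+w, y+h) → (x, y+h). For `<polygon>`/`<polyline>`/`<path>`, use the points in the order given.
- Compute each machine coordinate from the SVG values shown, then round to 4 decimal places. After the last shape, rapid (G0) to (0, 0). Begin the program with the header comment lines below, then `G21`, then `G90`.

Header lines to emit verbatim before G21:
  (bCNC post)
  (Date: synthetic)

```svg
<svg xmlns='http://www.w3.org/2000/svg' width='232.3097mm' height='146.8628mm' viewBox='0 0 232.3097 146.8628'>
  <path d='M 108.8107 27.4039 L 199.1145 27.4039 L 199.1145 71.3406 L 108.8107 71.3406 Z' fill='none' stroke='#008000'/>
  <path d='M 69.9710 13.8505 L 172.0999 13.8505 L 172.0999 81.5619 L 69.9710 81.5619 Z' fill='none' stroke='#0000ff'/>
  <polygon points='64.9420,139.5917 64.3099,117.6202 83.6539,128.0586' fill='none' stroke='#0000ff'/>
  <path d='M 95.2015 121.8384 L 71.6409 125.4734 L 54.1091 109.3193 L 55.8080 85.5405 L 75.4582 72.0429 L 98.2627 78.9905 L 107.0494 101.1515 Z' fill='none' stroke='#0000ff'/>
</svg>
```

1 u = 1 mm; y_m = 146.8628 − y.

[1] `<path>` rectangle, #008000→cut S796 F728: (108.8107,119.4589) → (199.1145,119.4589) → (199.1145,75.5222) → (108.8107,75.5222) → (108.8107,119.4589) (closed)

[2] `<path>` rectangle, #0000ff→score S480 F2389: (69.9710,133.0123) → (172.0999,133.0123) → (172.0999,65.3009) → (69.9710,65.3009) → (69.9710,133.0123) (closed)

[3] `<polygon>` regular polygon, #0000ff→score S480 F2389: (64.9420,7.2711) → (64.3099,29.2426) → (83.6539,18.8042) → (64.9420,7.2711) (closed)

[4] `<path>` regular polygon, #0000ff→score S480 F2389: (95.2015,25.0244) → (71.6409,21.3894) → (54.1091,37.5435) → (55.8080,61.3223) → (75.4582,74.8199) → (98.2627,67.8723) → (107.0494,45.7113) → (95.2015,25.0244) (closed)

(bCNC post)
(Date: synthetic)
G21
G90
G0 X108.8107 Y119.4589
M3 S796
G1 X199.1145 Y119.4589 F728
G1 X199.1145 Y75.5222 F728
G1 X108.8107 Y75.5222 F728
G1 X108.8107 Y119.4589 F728
M5
G0 X69.9710 Y133.0123
M3 S480
G1 X172.0999 Y133.0123 F2389
G1 X172.0999 Y65.3009 F2389
G1 X69.9710 Y65.3009 F2389
G1 X69.9710 Y133.0123 F2389
M5
G0 X64.9420 Y7.2711
M3 S480
G1 X64.3099 Y29.2426 F2389
G1 X83.6539 Y18.8042 F2389
G1 X64.9420 Y7.2711 F2389
M5
G0 X95.2015 Y25.0244
M3 S480
G1 X71.6409 Y21.3894 F2389
G1 X54.1091 Y37.5435 F2389
G1 X55.8080 Y61.3223 F2389
G1 X75.4582 Y74.8199 F2389
G1 X98.2627 Y67.8723 F2389
G1 X107.0494 Y45.7113 F2389
G1 X95.2015 Y25.0244 F2389
M5
G0 X0.0000 Y0.0000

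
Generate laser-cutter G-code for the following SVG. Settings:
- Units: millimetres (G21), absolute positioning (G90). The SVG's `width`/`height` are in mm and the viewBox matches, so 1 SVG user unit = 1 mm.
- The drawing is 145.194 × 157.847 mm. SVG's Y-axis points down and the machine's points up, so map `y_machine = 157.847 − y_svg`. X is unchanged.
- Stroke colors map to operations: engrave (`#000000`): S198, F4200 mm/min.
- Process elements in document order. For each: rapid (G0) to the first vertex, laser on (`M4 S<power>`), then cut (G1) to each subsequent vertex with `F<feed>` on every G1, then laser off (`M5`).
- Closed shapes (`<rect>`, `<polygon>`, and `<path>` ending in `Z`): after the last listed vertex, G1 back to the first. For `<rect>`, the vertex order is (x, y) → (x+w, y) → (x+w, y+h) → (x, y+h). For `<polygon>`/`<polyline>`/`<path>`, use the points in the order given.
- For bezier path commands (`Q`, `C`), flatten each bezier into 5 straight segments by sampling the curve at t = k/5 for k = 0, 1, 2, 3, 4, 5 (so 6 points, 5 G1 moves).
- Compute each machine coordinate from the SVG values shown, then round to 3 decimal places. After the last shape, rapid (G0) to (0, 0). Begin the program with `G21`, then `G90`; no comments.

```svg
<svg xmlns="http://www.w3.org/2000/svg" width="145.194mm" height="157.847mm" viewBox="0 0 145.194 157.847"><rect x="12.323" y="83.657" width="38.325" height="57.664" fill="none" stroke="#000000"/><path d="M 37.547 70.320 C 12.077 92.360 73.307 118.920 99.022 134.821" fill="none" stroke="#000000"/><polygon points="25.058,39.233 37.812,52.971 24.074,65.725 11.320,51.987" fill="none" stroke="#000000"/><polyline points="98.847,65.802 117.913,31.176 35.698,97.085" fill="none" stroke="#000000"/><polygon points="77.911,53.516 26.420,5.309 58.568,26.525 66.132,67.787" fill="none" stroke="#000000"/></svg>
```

G21
G90
G0 X12.323 Y74.190
M4 S198
G1 X50.648 Y74.190 F4200
G1 X50.648 Y16.526 F4200
G1 X12.323 Y16.526 F4200
G1 X12.323 Y74.190 F4200
M5
G0 X37.547 Y87.527
M4 S198
G1 X31.691 Y73.882 F4200
G1 X40.777 Y59.881 F4200
G1 X58.939 Y46.252 F4200
G1 X80.309 Y33.724 F4200
G1 X99.022 Y23.026 F4200
M5
G0 X25.058 Y118.614
M4 S198
G1 X37.812 Y104.876 F4200
G1 X24.074 Y92.122 F4200
G1 X11.320 Y105.860 F4200
G1 X25.058 Y118.614 F4200
M5
G0 X98.847 Y92.045
M4 S198
G1 X117.913 Y126.671 F4200
G1 X35.698 Y60.762 F4200
M5
G0 X77.911 Y104.331
M4 S198
G1 X26.420 Y152.538 F4200
G1 X58.568 Y131.322 F4200
G1 X66.132 Y90.060 F4200
G1 X77.911 Y104.331 F4200
M5
G0 X0.000 Y0.000

Since the viewBox matches the mm dimensions, user units are millimetres directly. The only transform is the Y-flip y_m = 157.847 − y_svg.

Shape 1 is a rectangle drawn with `<rect>`. Its stroke #000000 means engrave at S198, F4200. After flipping Y the toolpath is (12.323,74.190) → (50.648,74.190) → (50.648,16.526) → (12.323,16.526) → (12.323,74.190), returning to the start.

Shape 2 is a cubic bezier drawn with `<path>`. Its stroke #000000 means engrave at S198, F4200. After flipping Y the toolpath is (37.547,87.527) → (31.691,73.882) → (40.777,59.881) → (58.939,46.252) → (80.309,33.724) → (99.022,23.026).

Shape 3 is a regular polygon drawn with `<polygon>`. Its stroke #000000 means engrave at S198, F4200. After flipping Y the toolpath is (25.058,118.614) → (37.812,104.876) → (24.074,92.122) → (11.320,105.860) → (25.058,118.614), returning to the start.

Shape 4 is a open polyline drawn with `<polyline>`. Its stroke #000000 means engrave at S198, F4200. After flipping Y the toolpath is (98.847,92.045) → (117.913,126.671) → (35.698,60.762).

Shape 5 is a closed polygon drawn with `<polygon>`. Its stroke #000000 means engrave at S198, F4200. After flipping Y the toolpath is (77.911,104.331) → (26.420,152.538) → (58.568,131.322) → (66.132,90.060) → (77.911,104.331), returning to the start.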